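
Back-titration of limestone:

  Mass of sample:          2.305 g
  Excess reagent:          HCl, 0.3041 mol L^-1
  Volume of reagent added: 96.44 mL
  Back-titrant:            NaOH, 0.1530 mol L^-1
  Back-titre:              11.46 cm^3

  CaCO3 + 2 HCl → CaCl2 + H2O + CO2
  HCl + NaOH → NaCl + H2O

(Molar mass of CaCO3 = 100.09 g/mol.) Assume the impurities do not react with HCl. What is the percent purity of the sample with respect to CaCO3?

59.87 %

n(HCl) added = 0.09644 × 0.3041 = 0.02933 mol
n(NaOH) used in back-titration = 0.01146 × 0.1530 = 1.753 × 10^-3 mol
n(HCl) left over = 1.753 × 10^-3 mol (1:1 ratio)
n(HCl) consumed by analyte = 0.02933 − 1.753 × 10^-3 = 0.02757 mol
From the 1:2 ratio, n(CaCO3) = 1/2 × 0.02757 = 0.01379 mol
mass of CaCO3 = 0.01379 × 100.09 = 1.380 g
% CaCO3 = 1.380 / 2.305 × 100 = 59.87 %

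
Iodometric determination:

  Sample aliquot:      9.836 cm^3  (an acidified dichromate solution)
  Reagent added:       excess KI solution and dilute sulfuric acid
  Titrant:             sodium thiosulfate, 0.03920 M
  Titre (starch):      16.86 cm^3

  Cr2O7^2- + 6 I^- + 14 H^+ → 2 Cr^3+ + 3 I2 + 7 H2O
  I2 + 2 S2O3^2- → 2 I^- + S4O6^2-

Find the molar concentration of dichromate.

n(S2O3^2-) = 0.01686 × 0.03920 = 6.609 × 10^-4 mol
n(I2) = n(S2O3^2-)/2 = 3.305 × 10^-4 mol
From the 1:3 ratio, n(Cr2O7^2-) in the aliquot = 1/3 × 3.305 × 10^-4 = 1.102 × 10^-4 mol
[Cr2O7^2-] = 1.102 × 10^-4 / 0.009836 = 0.01120 mol/L

0.01120 M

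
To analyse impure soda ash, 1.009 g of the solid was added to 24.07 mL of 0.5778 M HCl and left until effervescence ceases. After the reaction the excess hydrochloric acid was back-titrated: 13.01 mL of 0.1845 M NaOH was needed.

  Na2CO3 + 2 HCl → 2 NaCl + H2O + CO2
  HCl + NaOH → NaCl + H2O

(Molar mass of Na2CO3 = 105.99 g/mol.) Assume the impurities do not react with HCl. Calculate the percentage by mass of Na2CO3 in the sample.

60.44 %

n(HCl) added = 0.02407 × 0.5778 = 0.01391 mol
n(NaOH) used in back-titration = 0.01301 × 0.1845 = 2.400 × 10^-3 mol
n(HCl) left over = 2.400 × 10^-3 mol (1:1 ratio)
n(HCl) consumed by analyte = 0.01391 − 2.400 × 10^-3 = 0.01151 mol
From the 1:2 ratio, n(Na2CO3) = 1/2 × 0.01151 = 5.754 × 10^-3 mol
mass of Na2CO3 = 5.754 × 10^-3 × 105.99 = 0.6098 g
% Na2CO3 = 0.6098 / 1.009 × 100 = 60.44 %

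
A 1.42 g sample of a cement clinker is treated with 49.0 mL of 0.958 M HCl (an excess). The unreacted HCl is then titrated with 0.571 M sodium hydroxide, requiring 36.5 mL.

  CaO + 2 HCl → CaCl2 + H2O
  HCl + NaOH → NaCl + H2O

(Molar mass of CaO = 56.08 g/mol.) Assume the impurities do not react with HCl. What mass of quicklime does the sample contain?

0.732 g

n(HCl) added = 0.0490 × 0.958 = 0.0469 mol
n(NaOH) used in back-titration = 0.0365 × 0.571 = 0.0208 mol
n(HCl) left over = 0.0208 mol (1:1 ratio)
n(HCl) consumed by analyte = 0.0469 − 0.0208 = 0.0261 mol
From the 1:2 ratio, n(CaO) = 1/2 × 0.0261 = 0.0131 mol
mass of CaO = 0.0131 × 56.08 = 0.732 g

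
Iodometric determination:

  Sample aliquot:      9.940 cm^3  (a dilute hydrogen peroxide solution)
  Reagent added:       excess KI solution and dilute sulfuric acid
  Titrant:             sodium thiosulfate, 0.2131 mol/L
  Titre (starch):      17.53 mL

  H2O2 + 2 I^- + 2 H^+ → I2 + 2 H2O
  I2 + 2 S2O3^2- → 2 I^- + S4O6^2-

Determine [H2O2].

0.1879 mol/L

n(S2O3^2-) = 0.01753 × 0.2131 = 3.736 × 10^-3 mol
n(I2) = n(S2O3^2-)/2 = 1.868 × 10^-3 mol
n(H2O2) in the aliquot = 1.868 × 10^-3 mol (1:1 ratio)
[H2O2] = 1.868 × 10^-3 / 0.009940 = 0.1879 mol/L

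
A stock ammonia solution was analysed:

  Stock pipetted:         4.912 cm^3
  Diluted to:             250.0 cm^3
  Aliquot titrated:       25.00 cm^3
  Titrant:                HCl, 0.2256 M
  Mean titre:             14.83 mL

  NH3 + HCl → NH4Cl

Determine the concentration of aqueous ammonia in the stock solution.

n(HCl) = 0.01483 × 0.2256 = 3.346 × 10^-3 mol
n(NH3) in the aliquot = 3.346 × 10^-3 mol (1:1 ratio)
[NH3]_dilute = 3.346 × 10^-3 / 0.02500 = 0.1338 mol/L
Dilution factor = 250.0 / 4.912 = 50.90
[NH3]_stock = 0.1338 × 50.90 = 6.811 mol/L

6.811 M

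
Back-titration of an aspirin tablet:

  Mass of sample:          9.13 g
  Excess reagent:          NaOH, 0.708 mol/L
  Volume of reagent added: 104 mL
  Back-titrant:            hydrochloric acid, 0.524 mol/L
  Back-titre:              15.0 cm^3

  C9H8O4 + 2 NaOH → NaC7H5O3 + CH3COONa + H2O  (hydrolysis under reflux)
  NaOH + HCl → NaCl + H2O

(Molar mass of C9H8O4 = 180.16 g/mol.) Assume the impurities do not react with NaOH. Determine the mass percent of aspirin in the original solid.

n(NaOH) added = 0.104 × 0.708 = 0.0736 mol
n(HCl) used in back-titration = 0.0150 × 0.524 = 7.86 × 10^-3 mol
n(NaOH) left over = 7.86 × 10^-3 mol (1:1 ratio)
n(NaOH) consumed by analyte = 0.0736 − 7.86 × 10^-3 = 0.0658 mol
From the 1:2 ratio, n(C9H8O4) = 1/2 × 0.0658 = 0.0329 mol
mass of C9H8O4 = 0.0329 × 180.16 = 5.92 g
% C9H8O4 = 5.92 / 9.13 × 100 = 64.9 %

64.9 %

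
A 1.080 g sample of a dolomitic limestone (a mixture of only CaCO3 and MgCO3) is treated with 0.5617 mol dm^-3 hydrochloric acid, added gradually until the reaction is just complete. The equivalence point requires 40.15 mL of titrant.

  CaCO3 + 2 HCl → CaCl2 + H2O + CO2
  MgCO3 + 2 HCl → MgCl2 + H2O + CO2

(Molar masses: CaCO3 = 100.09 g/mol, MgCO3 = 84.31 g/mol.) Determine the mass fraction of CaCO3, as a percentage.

n(HCl) = 0.04015 × 0.5617 = 0.02255 mol
Let x = n(CaCO3), y = n(MgCO3).
Titrant: 2x + 2y = 0.02255;  mass: 100.09x + 84.31y = 1.080
Solving, x = 8.195 × 10^-3 mol, y = 3.082 × 10^-3 mol
mass of CaCO3 = 8.195 × 10^-3 × 100.09 = 0.8202 g
% CaCO3 = 0.8202 / 1.080 × 100 = 75.94 %

75.94 %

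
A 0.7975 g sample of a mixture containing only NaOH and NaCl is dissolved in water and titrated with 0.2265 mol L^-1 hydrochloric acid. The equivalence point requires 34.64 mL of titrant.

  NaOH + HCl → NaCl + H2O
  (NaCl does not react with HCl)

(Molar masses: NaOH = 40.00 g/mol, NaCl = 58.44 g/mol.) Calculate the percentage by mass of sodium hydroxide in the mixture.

39.35 %

n(HCl) = 0.03464 × 0.2265 = 7.846 × 10^-3 mol
Let x = n(NaOH), y = n(NaCl).
Titrant: 1x = 7.846 × 10^-3;  mass: 40.00x + 58.44y = 0.7975
Solving, x = 7.846 × 10^-3 mol, y = 8.276 × 10^-3 mol
mass of NaOH = 7.846 × 10^-3 × 40.00 = 0.3138 g
% NaOH = 0.3138 / 0.7975 × 100 = 39.35 %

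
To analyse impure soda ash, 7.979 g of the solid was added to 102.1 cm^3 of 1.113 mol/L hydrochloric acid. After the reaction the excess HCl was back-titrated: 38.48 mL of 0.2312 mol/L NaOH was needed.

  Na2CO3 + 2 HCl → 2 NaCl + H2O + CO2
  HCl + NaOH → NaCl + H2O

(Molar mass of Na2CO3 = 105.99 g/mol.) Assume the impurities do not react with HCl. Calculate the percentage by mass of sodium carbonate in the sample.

n(HCl) added = 0.1021 × 1.113 = 0.1136 mol
n(NaOH) used in back-titration = 0.03848 × 0.2312 = 8.897 × 10^-3 mol
n(HCl) left over = 8.897 × 10^-3 mol (1:1 ratio)
n(HCl) consumed by analyte = 0.1136 − 8.897 × 10^-3 = 0.1047 mol
From the 1:2 ratio, n(Na2CO3) = 1/2 × 0.1047 = 0.05237 mol
mass of Na2CO3 = 0.05237 × 105.99 = 5.551 g
% Na2CO3 = 5.551 / 7.979 × 100 = 69.57 %

69.57 %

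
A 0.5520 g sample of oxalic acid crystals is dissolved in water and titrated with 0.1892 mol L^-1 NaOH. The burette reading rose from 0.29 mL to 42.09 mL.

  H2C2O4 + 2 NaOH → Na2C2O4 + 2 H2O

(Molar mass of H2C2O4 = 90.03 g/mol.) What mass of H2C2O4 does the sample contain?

n(NaOH) = 0.04180 L × 0.1892 mol/L = 7.909 × 10^-3 mol
From the 1:2 ratio, n(H2C2O4) = 1/2 × 7.909 × 10^-3 = 3.954 × 10^-3 mol
mass of H2C2O4 = 3.954 × 10^-3 × 90.03 g/mol = 0.3560 g

0.3560 g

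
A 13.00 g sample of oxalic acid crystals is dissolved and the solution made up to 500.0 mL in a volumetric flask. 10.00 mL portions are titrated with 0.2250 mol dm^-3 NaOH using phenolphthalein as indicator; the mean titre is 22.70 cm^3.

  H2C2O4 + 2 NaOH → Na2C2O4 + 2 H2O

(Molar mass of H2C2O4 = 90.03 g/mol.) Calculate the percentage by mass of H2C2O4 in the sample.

n(NaOH) per titration = 0.02270 × 0.2250 = 5.107 × 10^-3 mol
From the 1:2 ratio, n(H2C2O4) in each aliquot = 1/2 × 5.107 × 10^-3 = 2.554 × 10^-3 mol
n(H2C2O4) in the whole flask = 2.554 × 10^-3 × 500.0/10.00 = 0.1277 mol
mass of H2C2O4 = 0.1277 × 90.03 = 11.50 g
% H2C2O4 = 11.50 / 13.00 × 100 = 88.43 %

88.43 %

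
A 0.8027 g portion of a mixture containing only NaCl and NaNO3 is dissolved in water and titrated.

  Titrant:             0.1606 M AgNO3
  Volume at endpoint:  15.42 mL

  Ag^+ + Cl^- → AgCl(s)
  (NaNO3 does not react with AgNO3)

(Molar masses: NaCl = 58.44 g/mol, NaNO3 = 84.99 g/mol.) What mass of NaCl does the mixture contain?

0.1447 g

n(AgNO3) = 0.01542 × 0.1606 = 2.476 × 10^-3 mol
Let x = n(NaCl), y = n(NaNO3).
Titrant: 1x = 2.476 × 10^-3;  mass: 58.44x + 84.99y = 0.8027
Solving, x = 2.476 × 10^-3 mol, y = 7.742 × 10^-3 mol
mass of NaCl = 2.476 × 10^-3 × 58.44 = 0.1447 g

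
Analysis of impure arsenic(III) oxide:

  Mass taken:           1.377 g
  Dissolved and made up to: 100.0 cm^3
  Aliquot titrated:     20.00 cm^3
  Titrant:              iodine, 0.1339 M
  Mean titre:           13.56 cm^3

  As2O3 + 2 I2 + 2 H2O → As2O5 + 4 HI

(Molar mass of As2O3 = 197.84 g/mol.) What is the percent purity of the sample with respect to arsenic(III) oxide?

65.22 %

n(I2) per titration = 0.01356 × 0.1339 = 1.816 × 10^-3 mol
From the 1:2 ratio, n(As2O3) in each aliquot = 1/2 × 1.816 × 10^-3 = 9.078 × 10^-4 mol
n(As2O3) in the whole flask = 9.078 × 10^-4 × 100.0/20.00 = 4.539 × 10^-3 mol
mass of As2O3 = 4.539 × 10^-3 × 197.84 = 0.8980 g
% As2O3 = 0.8980 / 1.377 × 100 = 65.22 %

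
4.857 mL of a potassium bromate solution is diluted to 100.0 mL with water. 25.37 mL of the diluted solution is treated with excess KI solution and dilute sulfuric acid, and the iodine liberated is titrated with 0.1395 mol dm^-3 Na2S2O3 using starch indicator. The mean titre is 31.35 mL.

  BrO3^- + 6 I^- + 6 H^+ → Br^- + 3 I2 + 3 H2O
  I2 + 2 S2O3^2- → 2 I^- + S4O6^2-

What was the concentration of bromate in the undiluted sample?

n(S2O3^2-) = 0.03135 × 0.1395 = 4.373 × 10^-3 mol
n(I2) = n(S2O3^2-)/2 = 2.187 × 10^-3 mol
From the 1:3 ratio, n(BrO3^-) in the aliquot = 1/3 × 2.187 × 10^-3 = 7.289 × 10^-4 mol
[BrO3^-]_dilute = 7.289 × 10^-4 / 0.02537 = 0.02873 mol/L
[BrO3^-]_original = 0.02873 × 100.0/4.857 = 0.5915 mol/L

0.5915 mol/L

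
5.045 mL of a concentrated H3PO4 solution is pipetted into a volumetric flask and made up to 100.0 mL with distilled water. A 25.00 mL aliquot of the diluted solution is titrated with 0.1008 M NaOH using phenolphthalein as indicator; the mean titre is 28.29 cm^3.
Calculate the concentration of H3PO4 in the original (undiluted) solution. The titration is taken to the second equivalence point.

1.130 M

H3PO4 + 2 NaOH → Na2HPO4 + 2 H2O
n(NaOH) = 0.02829 × 0.1008 = 2.852 × 10^-3 mol
From the 1:2 ratio, n(H3PO4) in the aliquot = 1/2 × 2.852 × 10^-3 = 1.426 × 10^-3 mol
[H3PO4]_dilute = 1.426 × 10^-3 / 0.02500 = 0.05703 mol/L
Dilution factor = 100.0 / 5.045 = 19.82
[H3PO4]_stock = 0.05703 × 19.82 = 1.130 mol/L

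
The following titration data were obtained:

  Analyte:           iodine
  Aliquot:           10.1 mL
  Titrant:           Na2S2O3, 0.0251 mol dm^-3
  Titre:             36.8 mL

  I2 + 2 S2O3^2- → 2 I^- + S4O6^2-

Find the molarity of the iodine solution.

0.0457 mol/L

n(Na2S2O3) = 0.0368 L × 0.0251 mol/L = 9.24 × 10^-4 mol
From the 1:2 mole ratio, n(I2) = 1/2 × 9.24 × 10^-4 = 4.62 × 10^-4 mol
[I2] = 4.62 × 10^-4 mol / 0.0101 L = 0.0457 mol/L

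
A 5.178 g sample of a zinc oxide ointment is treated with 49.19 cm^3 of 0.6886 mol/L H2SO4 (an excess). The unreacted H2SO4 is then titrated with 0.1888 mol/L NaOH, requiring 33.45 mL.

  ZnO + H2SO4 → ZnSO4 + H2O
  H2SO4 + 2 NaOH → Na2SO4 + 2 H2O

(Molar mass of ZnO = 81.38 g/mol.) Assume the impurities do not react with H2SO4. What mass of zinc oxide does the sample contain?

n(H2SO4) added = 0.04919 × 0.6886 = 0.03387 mol
n(NaOH) used in back-titration = 0.03345 × 0.1888 = 6.315 × 10^-3 mol
From the 1:2 ratio, n(H2SO4) left over = 1/2 × 6.315 × 10^-3 = 3.158 × 10^-3 mol
n(H2SO4) consumed by analyte = 0.03387 − 3.158 × 10^-3 = 0.03071 mol
n(ZnO) = 0.03071 mol (1:1 ratio)
mass of ZnO = 0.03071 × 81.38 = 2.500 g

2.500 g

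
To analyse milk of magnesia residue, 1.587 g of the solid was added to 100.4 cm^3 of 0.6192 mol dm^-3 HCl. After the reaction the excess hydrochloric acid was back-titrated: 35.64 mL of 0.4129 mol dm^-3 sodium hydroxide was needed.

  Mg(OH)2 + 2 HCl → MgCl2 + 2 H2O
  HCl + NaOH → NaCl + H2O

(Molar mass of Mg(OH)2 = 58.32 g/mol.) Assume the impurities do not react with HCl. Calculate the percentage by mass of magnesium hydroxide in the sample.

87.19 %

n(HCl) added = 0.1004 × 0.6192 = 0.06217 mol
n(NaOH) used in back-titration = 0.03564 × 0.4129 = 0.01472 mol
n(HCl) left over = 0.01472 mol (1:1 ratio)
n(HCl) consumed by analyte = 0.06217 − 0.01472 = 0.04745 mol
From the 1:2 ratio, n(Mg(OH)2) = 1/2 × 0.04745 = 0.02373 mol
mass of Mg(OH)2 = 0.02373 × 58.32 = 1.384 g
% Mg(OH)2 = 1.384 / 1.587 × 100 = 87.19 %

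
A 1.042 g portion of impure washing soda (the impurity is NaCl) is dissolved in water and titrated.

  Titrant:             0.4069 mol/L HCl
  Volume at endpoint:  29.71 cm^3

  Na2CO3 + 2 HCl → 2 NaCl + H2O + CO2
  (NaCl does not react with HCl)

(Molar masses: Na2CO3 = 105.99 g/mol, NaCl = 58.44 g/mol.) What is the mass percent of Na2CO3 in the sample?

n(HCl) = 0.02971 × 0.4069 = 0.01209 mol
Let x = n(Na2CO3), y = n(NaCl).
Titrant: 2x = 0.01209;  mass: 105.99x + 58.44y = 1.042
Solving, x = 6.044 × 10^-3 mol, y = 6.868 × 10^-3 mol
mass of Na2CO3 = 6.044 × 10^-3 × 105.99 = 0.6407 g
% Na2CO3 = 0.6407 / 1.042 × 100 = 61.48 %

61.48 %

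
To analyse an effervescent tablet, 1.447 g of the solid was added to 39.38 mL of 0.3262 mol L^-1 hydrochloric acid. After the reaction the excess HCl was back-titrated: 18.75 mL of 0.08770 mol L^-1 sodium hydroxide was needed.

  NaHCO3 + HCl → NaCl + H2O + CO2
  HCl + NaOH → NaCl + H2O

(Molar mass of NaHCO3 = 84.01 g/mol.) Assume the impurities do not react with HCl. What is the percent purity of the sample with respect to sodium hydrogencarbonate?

65.03 %

n(HCl) added = 0.03938 × 0.3262 = 0.01285 mol
n(NaOH) used in back-titration = 0.01875 × 0.08770 = 1.644 × 10^-3 mol
n(HCl) left over = 1.644 × 10^-3 mol (1:1 ratio)
n(HCl) consumed by analyte = 0.01285 − 1.644 × 10^-3 = 0.01120 mol
n(NaHCO3) = 0.01120 mol (1:1 ratio)
mass of NaHCO3 = 0.01120 × 84.01 = 0.9410 g
% NaHCO3 = 0.9410 / 1.447 × 100 = 65.03 %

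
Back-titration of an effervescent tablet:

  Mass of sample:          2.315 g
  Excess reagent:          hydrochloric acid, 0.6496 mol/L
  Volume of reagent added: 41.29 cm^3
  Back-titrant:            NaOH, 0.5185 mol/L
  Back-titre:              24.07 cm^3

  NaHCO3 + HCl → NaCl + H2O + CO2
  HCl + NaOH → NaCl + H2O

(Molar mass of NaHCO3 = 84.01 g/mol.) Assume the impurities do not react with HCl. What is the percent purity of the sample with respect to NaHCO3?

n(HCl) added = 0.04129 × 0.6496 = 0.02682 mol
n(NaOH) used in back-titration = 0.02407 × 0.5185 = 0.01248 mol
n(HCl) left over = 0.01248 mol (1:1 ratio)
n(HCl) consumed by analyte = 0.02682 − 0.01248 = 0.01434 mol
n(NaHCO3) = 0.01434 mol (1:1 ratio)
mass of NaHCO3 = 0.01434 × 84.01 = 1.205 g
% NaHCO3 = 1.205 / 2.315 × 100 = 52.05 %

52.05 %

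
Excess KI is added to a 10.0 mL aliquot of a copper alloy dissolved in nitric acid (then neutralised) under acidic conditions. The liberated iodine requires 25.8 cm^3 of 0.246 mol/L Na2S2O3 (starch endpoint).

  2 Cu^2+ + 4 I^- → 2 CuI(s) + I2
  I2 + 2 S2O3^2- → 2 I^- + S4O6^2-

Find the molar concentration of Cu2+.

0.635 mol/L

n(S2O3^2-) = 0.0258 × 0.246 = 6.35 × 10^-3 mol
n(I2) = n(S2O3^2-)/2 = 3.17 × 10^-3 mol
From the 2:1 ratio, n(Cu2+) in the aliquot = 2/1 × 3.17 × 10^-3 = 6.35 × 10^-3 mol
[Cu2+] = 6.35 × 10^-3 / 0.0100 = 0.635 mol/L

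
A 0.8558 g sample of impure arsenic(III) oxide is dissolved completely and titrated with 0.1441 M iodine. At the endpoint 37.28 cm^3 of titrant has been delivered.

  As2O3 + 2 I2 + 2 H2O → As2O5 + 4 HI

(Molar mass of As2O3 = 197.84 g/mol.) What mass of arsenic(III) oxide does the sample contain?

0.5314 g

n(I2) = 0.03728 L × 0.1441 mol/L = 5.372 × 10^-3 mol
From the 1:2 ratio, n(As2O3) = 1/2 × 5.372 × 10^-3 = 2.686 × 10^-3 mol
mass of As2O3 = 2.686 × 10^-3 × 197.84 g/mol = 0.5314 g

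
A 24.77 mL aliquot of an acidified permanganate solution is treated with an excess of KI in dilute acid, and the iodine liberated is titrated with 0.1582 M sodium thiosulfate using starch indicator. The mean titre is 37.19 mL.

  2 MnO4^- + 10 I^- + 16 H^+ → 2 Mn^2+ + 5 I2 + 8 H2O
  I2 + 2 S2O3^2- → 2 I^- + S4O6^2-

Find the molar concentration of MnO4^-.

0.04750 M

n(S2O3^2-) = 0.03719 × 0.1582 = 5.883 × 10^-3 mol
n(I2) = n(S2O3^2-)/2 = 2.942 × 10^-3 mol
From the 2:5 ratio, n(MnO4^-) in the aliquot = 2/5 × 2.942 × 10^-3 = 1.177 × 10^-3 mol
[MnO4^-] = 1.177 × 10^-3 / 0.02477 = 0.04750 mol/L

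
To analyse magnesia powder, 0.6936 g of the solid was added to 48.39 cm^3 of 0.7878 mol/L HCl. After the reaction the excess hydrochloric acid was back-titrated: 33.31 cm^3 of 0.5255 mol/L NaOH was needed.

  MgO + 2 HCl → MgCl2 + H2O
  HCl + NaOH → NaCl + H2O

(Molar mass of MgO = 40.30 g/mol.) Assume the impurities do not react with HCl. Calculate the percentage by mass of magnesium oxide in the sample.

n(HCl) added = 0.04839 × 0.7878 = 0.03812 mol
n(NaOH) used in back-titration = 0.03331 × 0.5255 = 0.01750 mol
n(HCl) left over = 0.01750 mol (1:1 ratio)
n(HCl) consumed by analyte = 0.03812 − 0.01750 = 0.02062 mol
From the 1:2 ratio, n(MgO) = 1/2 × 0.02062 = 0.01031 mol
mass of MgO = 0.01031 × 40.30 = 0.4154 g
% MgO = 0.4154 / 0.6936 × 100 = 59.90 %

59.90 %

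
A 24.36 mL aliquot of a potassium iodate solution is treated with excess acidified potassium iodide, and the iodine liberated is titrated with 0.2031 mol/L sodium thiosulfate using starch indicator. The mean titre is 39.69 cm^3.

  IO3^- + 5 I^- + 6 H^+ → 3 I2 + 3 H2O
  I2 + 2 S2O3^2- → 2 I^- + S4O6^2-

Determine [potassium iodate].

n(S2O3^2-) = 0.03969 × 0.2031 = 8.061 × 10^-3 mol
n(I2) = n(S2O3^2-)/2 = 4.031 × 10^-3 mol
From the 1:3 ratio, n(IO3^-) in the aliquot = 1/3 × 4.031 × 10^-3 = 1.344 × 10^-3 mol
[IO3^-] = 1.344 × 10^-3 / 0.02436 = 0.05515 mol/L

0.05515 mol/L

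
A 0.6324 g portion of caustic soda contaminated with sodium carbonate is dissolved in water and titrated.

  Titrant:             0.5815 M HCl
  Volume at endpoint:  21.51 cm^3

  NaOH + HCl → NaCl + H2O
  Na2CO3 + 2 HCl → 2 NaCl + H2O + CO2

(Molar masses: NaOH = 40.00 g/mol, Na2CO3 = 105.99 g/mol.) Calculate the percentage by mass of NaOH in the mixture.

14.83 %

n(HCl) = 0.02151 × 0.5815 = 0.01251 mol
Let x = n(NaOH), y = n(Na2CO3).
Titrant: 1x + 2y = 0.01251;  mass: 40.00x + 105.99y = 0.6324
Solving, x = 2.344 × 10^-3 mol, y = 5.082 × 10^-3 mol
mass of NaOH = 2.344 × 10^-3 × 40.00 = 0.09377 g
% NaOH = 0.09377 / 0.6324 × 100 = 14.83 %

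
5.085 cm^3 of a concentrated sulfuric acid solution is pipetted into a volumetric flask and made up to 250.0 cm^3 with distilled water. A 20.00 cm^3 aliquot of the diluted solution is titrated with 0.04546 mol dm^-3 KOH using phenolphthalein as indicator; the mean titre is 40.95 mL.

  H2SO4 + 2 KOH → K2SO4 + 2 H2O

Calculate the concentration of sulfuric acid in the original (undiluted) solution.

n(KOH) = 0.04095 × 0.04546 = 1.862 × 10^-3 mol
From the 1:2 ratio, n(H2SO4) in the aliquot = 1/2 × 1.862 × 10^-3 = 9.308 × 10^-4 mol
[H2SO4]_dilute = 9.308 × 10^-4 / 0.02000 = 0.04654 mol/L
Dilution factor = 250.0 / 5.085 = 49.16
[H2SO4]_stock = 0.04654 × 49.16 = 2.288 mol/L

2.288 mol/L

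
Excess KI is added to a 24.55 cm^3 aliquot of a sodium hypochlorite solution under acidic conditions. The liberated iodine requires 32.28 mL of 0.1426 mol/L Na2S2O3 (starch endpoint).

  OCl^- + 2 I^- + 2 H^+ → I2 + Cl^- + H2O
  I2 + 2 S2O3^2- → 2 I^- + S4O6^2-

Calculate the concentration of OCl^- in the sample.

n(S2O3^2-) = 0.03228 × 0.1426 = 4.603 × 10^-3 mol
n(I2) = n(S2O3^2-)/2 = 2.302 × 10^-3 mol
n(OCl^-) in the aliquot = 2.302 × 10^-3 mol (1:1 ratio)
[OCl^-] = 2.302 × 10^-3 / 0.02455 = 0.09375 mol/L

0.09375 mol/L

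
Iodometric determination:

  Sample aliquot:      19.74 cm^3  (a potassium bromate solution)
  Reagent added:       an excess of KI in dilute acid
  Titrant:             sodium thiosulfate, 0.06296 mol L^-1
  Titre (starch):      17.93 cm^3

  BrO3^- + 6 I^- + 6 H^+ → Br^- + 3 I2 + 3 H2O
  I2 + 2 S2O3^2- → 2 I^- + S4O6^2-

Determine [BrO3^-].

0.009531 mol/L

n(S2O3^2-) = 0.01793 × 0.06296 = 1.129 × 10^-3 mol
n(I2) = n(S2O3^2-)/2 = 5.644 × 10^-4 mol
From the 1:3 ratio, n(BrO3^-) in the aliquot = 1/3 × 5.644 × 10^-4 = 1.881 × 10^-4 mol
[BrO3^-] = 1.881 × 10^-4 / 0.01974 = 0.009531 mol/L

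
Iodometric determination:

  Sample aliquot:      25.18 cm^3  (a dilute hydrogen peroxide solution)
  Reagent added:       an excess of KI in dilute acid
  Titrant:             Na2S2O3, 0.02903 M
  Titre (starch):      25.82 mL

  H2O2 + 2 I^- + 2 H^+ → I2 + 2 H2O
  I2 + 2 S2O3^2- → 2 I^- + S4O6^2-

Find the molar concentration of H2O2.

n(S2O3^2-) = 0.02582 × 0.02903 = 7.496 × 10^-4 mol
n(I2) = n(S2O3^2-)/2 = 3.748 × 10^-4 mol
n(H2O2) in the aliquot = 3.748 × 10^-4 mol (1:1 ratio)
[H2O2] = 3.748 × 10^-4 / 0.02518 = 0.01488 mol/L

0.01488 M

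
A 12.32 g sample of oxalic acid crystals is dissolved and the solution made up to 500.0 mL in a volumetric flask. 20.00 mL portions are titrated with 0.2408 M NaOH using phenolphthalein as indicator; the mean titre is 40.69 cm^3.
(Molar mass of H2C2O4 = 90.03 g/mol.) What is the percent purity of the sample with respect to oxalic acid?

H2C2O4 + 2 NaOH → Na2C2O4 + 2 H2O
n(NaOH) per titration = 0.04069 × 0.2408 = 9.798 × 10^-3 mol
From the 1:2 ratio, n(H2C2O4) in each aliquot = 1/2 × 9.798 × 10^-3 = 4.899 × 10^-3 mol
n(H2C2O4) in the whole flask = 4.899 × 10^-3 × 500.0/20.00 = 0.1225 mol
mass of H2C2O4 = 0.1225 × 90.03 = 11.03 g
% H2C2O4 = 11.03 / 12.32 × 100 = 89.50 %

89.50 %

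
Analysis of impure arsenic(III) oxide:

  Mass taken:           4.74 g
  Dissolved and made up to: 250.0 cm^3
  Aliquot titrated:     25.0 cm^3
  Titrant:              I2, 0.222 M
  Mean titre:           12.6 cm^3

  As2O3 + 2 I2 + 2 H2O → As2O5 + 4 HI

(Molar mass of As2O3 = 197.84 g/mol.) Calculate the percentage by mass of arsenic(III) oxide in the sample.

58.4 %

n(I2) per titration = 0.0126 × 0.222 = 2.80 × 10^-3 mol
From the 1:2 ratio, n(As2O3) in each aliquot = 1/2 × 2.80 × 10^-3 = 1.40 × 10^-3 mol
n(As2O3) in the whole flask = 1.40 × 10^-3 × 250.0/25.0 = 0.0140 mol
mass of As2O3 = 0.0140 × 197.84 = 2.77 g
% As2O3 = 2.77 / 4.74 × 100 = 58.4 %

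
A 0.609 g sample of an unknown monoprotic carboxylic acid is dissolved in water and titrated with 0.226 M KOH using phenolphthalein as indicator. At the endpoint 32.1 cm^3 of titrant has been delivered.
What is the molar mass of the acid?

83.9 g/mol

n(KOH) = 0.0321 L × 0.226 mol/L = 7.25 × 10^-3 mol
n(HA) = 7.25 × 10^-3 mol (1:1 ratio)
M = m / n = 0.609 g / 7.25 × 10^-3 mol = 83.9 g/mol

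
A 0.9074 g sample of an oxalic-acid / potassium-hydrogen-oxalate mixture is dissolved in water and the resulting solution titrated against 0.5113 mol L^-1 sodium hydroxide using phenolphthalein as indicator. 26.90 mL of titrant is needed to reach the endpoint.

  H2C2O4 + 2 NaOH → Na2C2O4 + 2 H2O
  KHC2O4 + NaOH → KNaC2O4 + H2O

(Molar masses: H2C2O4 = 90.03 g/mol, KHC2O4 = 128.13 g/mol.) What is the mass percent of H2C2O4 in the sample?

51.03 %

n(NaOH) = 0.02690 × 0.5113 = 0.01375 mol
Let x = n(H2C2O4), y = n(KHC2O4).
Titrant: 2x + 1y = 0.01375;  mass: 90.03x + 128.13y = 0.9074
Solving, x = 5.143 × 10^-3 mol, y = 3.468 × 10^-3 mol
mass of H2C2O4 = 5.143 × 10^-3 × 90.03 = 0.4630 g
% H2C2O4 = 0.4630 / 0.9074 × 100 = 51.03 %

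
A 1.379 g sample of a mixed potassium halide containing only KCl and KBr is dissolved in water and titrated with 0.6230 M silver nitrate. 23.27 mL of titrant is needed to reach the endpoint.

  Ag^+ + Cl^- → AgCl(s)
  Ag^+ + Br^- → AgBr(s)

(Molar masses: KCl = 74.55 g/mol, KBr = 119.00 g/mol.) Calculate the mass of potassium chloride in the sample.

0.5806 g

n(AgNO3) = 0.02327 × 0.6230 = 0.01450 mol
Let x = n(KCl), y = n(KBr).
Titrant: 1x + 1y = 0.01450;  mass: 74.55x + 119.00y = 1.379
Solving, x = 7.788 × 10^-3 mol, y = 6.709 × 10^-3 mol
mass of KCl = 7.788 × 10^-3 × 74.55 = 0.5806 g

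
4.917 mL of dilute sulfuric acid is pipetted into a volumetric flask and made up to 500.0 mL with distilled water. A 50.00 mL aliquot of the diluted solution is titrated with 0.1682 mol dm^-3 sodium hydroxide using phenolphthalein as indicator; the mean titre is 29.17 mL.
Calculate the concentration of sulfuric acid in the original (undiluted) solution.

4.989 mol/L

H2SO4 + 2 NaOH → Na2SO4 + 2 H2O
n(NaOH) = 0.02917 × 0.1682 = 4.906 × 10^-3 mol
From the 1:2 ratio, n(H2SO4) in the aliquot = 1/2 × 4.906 × 10^-3 = 2.453 × 10^-3 mol
[H2SO4]_dilute = 2.453 × 10^-3 / 0.05000 = 0.04906 mol/L
Dilution factor = 500.0 / 4.917 = 101.7
[H2SO4]_stock = 0.04906 × 101.7 = 4.989 mol/L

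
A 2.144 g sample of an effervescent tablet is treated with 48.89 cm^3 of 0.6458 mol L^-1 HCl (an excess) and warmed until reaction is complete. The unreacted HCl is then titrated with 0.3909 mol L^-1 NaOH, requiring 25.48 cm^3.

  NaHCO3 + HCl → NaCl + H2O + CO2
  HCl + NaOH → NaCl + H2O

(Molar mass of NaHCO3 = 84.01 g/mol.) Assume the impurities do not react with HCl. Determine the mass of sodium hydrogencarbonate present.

1.816 g

n(HCl) added = 0.04889 × 0.6458 = 0.03157 mol
n(NaOH) used in back-titration = 0.02548 × 0.3909 = 9.960 × 10^-3 mol
n(HCl) left over = 9.960 × 10^-3 mol (1:1 ratio)
n(HCl) consumed by analyte = 0.03157 − 9.960 × 10^-3 = 0.02161 mol
n(NaHCO3) = 0.02161 mol (1:1 ratio)
mass of NaHCO3 = 0.02161 × 84.01 = 1.816 g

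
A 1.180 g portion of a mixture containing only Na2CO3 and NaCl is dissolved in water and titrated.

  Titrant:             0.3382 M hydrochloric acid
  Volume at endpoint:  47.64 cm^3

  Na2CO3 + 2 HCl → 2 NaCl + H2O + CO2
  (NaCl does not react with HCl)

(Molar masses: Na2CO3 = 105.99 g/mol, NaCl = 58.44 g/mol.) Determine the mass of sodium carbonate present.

0.8538 g

n(HCl) = 0.04764 × 0.3382 = 0.01611 mol
Let x = n(Na2CO3), y = n(NaCl).
Titrant: 2x = 0.01611;  mass: 105.99x + 58.44y = 1.180
Solving, x = 8.056 × 10^-3 mol, y = 5.581 × 10^-3 mol
mass of Na2CO3 = 8.056 × 10^-3 × 105.99 = 0.8538 g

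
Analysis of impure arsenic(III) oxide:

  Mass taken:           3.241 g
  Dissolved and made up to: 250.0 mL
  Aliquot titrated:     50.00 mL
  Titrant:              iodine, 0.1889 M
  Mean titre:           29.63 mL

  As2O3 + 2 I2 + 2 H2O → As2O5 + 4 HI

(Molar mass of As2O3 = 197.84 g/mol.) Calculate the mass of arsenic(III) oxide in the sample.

2.768 g

n(I2) per titration = 0.02963 × 0.1889 = 5.597 × 10^-3 mol
From the 1:2 ratio, n(As2O3) in each aliquot = 1/2 × 5.597 × 10^-3 = 2.799 × 10^-3 mol
n(As2O3) in the whole flask = 2.799 × 10^-3 × 250.0/50.00 = 0.01399 mol
mass of As2O3 = 0.01399 × 197.84 = 2.768 g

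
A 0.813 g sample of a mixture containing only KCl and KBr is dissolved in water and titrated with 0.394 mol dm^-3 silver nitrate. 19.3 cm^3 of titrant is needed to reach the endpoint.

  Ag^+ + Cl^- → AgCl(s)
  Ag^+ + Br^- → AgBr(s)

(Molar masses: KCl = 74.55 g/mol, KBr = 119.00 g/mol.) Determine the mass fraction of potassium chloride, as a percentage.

19.0 %

n(AgNO3) = 0.0193 × 0.394 = 7.60 × 10^-3 mol
Let x = n(KCl), y = n(KBr).
Titrant: 1x + 1y = 7.60 × 10^-3;  mass: 74.55x + 119.00y = 0.813
Solving, x = 2.07 × 10^-3 mol, y = 5.54 × 10^-3 mol
mass of KCl = 2.07 × 10^-3 × 74.55 = 0.154 g
% KCl = 0.154 / 0.813 × 100 = 19.0 %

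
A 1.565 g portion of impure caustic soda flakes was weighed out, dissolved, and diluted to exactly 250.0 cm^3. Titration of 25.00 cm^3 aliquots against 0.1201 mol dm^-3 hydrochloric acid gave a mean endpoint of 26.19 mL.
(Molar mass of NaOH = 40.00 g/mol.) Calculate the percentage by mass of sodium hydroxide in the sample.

80.39 %

NaOH + HCl → NaCl + H2O
n(HCl) per titration = 0.02619 × 0.1201 = 3.145 × 10^-3 mol
n(NaOH) in each aliquot = 3.145 × 10^-3 mol (1:1 ratio)
n(NaOH) in the whole flask = 3.145 × 10^-3 × 250.0/25.00 = 0.03145 mol
mass of NaOH = 0.03145 × 40.00 = 1.258 g
% NaOH = 1.258 / 1.565 × 100 = 80.39 %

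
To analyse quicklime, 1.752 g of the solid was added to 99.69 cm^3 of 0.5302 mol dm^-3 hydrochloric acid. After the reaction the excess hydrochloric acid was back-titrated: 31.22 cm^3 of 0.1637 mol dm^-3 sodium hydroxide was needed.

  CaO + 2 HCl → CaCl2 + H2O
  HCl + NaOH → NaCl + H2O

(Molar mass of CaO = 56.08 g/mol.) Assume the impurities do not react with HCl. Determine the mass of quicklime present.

n(HCl) added = 0.09969 × 0.5302 = 0.05286 mol
n(NaOH) used in back-titration = 0.03122 × 0.1637 = 5.111 × 10^-3 mol
n(HCl) left over = 5.111 × 10^-3 mol (1:1 ratio)
n(HCl) consumed by analyte = 0.05286 − 5.111 × 10^-3 = 0.04774 mol
From the 1:2 ratio, n(CaO) = 1/2 × 0.04774 = 0.02387 mol
mass of CaO = 0.02387 × 56.08 = 1.339 g

1.339 g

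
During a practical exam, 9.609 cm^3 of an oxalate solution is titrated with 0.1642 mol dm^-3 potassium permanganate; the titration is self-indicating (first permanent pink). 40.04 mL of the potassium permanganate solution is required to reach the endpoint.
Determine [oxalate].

2 MnO4^- + 5 C2O4^2- + 16 H^+ → 2 Mn^2+ + 10 CO2 + 8 H2O
n(KMnO4) = 0.04004 L × 0.1642 mol/L = 6.575 × 10^-3 mol
From the 5:2 mole ratio, n(C2O4^2-) = 5/2 × 6.575 × 10^-3 = 0.01644 mol
[C2O4^2-] = 0.01644 mol / 0.009609 L = 1.711 mol/L

1.711 mol/L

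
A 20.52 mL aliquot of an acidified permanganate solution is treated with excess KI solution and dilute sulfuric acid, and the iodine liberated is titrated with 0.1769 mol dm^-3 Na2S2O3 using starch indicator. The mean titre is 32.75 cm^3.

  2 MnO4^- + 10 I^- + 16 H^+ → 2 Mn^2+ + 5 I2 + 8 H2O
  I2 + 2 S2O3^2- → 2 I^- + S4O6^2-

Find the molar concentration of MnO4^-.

0.05647 mol/L

n(S2O3^2-) = 0.03275 × 0.1769 = 5.793 × 10^-3 mol
n(I2) = n(S2O3^2-)/2 = 2.897 × 10^-3 mol
From the 2:5 ratio, n(MnO4^-) in the aliquot = 2/5 × 2.897 × 10^-3 = 1.159 × 10^-3 mol
[MnO4^-] = 1.159 × 10^-3 / 0.02052 = 0.05647 mol/L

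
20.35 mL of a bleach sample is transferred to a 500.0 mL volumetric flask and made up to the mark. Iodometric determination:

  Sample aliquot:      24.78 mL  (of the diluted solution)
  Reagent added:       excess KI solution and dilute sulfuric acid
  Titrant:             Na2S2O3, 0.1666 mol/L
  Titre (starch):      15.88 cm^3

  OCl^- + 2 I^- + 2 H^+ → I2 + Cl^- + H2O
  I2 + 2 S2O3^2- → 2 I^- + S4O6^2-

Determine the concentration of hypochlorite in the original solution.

1.312 mol/L

n(S2O3^2-) = 0.01588 × 0.1666 = 2.646 × 10^-3 mol
n(I2) = n(S2O3^2-)/2 = 1.323 × 10^-3 mol
n(OCl^-) in the aliquot = 1.323 × 10^-3 mol (1:1 ratio)
[OCl^-]_dilute = 1.323 × 10^-3 / 0.02478 = 0.05338 mol/L
[OCl^-]_original = 0.05338 × 500.0/20.35 = 1.312 mol/L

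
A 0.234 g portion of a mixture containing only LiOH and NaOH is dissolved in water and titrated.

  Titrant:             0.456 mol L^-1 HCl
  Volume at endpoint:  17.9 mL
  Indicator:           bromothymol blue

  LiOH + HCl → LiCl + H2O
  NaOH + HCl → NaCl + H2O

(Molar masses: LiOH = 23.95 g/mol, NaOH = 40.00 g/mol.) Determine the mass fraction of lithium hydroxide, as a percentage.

59.0 %

n(HCl) = 0.0179 × 0.456 = 8.16 × 10^-3 mol
Let x = n(LiOH), y = n(NaOH).
Titrant: 1x + 1y = 8.16 × 10^-3;  mass: 23.95x + 40.00y = 0.234
Solving, x = 5.76 × 10^-3 mol, y = 2.40 × 10^-3 mol
mass of LiOH = 5.76 × 10^-3 × 23.95 = 0.138 g
% LiOH = 0.138 / 0.234 × 100 = 59.0 %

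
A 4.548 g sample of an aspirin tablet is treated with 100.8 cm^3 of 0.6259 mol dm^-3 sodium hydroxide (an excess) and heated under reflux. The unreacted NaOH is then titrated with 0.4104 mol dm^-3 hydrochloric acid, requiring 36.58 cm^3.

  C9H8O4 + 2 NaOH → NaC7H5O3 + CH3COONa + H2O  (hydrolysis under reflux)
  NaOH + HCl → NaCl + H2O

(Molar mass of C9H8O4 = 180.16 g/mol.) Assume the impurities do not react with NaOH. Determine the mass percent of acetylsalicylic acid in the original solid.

n(NaOH) added = 0.1008 × 0.6259 = 0.06309 mol
n(HCl) used in back-titration = 0.03658 × 0.4104 = 0.01501 mol
n(NaOH) left over = 0.01501 mol (1:1 ratio)
n(NaOH) consumed by analyte = 0.06309 − 0.01501 = 0.04808 mol
From the 1:2 ratio, n(C9H8O4) = 1/2 × 0.04808 = 0.02404 mol
mass of C9H8O4 = 0.02404 × 180.16 = 4.331 g
% C9H8O4 = 4.331 / 4.548 × 100 = 95.23 %

95.23 %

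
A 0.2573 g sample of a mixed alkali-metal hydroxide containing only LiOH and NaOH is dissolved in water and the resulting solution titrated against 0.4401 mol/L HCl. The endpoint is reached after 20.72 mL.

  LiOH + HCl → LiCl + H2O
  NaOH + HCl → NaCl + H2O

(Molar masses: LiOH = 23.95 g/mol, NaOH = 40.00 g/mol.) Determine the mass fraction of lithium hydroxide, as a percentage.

n(HCl) = 0.02072 × 0.4401 = 9.119 × 10^-3 mol
Let x = n(LiOH), y = n(NaOH).
Titrant: 1x + 1y = 9.119 × 10^-3;  mass: 23.95x + 40.00y = 0.2573
Solving, x = 6.695 × 10^-3 mol, y = 2.424 × 10^-3 mol
mass of LiOH = 6.695 × 10^-3 × 23.95 = 0.1603 g
% LiOH = 0.1603 / 0.2573 × 100 = 62.32 %

62.32 %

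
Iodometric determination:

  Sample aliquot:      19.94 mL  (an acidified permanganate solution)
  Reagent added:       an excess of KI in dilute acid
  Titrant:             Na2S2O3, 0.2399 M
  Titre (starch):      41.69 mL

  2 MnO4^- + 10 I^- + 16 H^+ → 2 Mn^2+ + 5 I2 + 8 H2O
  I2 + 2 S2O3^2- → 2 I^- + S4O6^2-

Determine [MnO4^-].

n(S2O3^2-) = 0.04169 × 0.2399 = 0.01000 mol
n(I2) = n(S2O3^2-)/2 = 5.001 × 10^-3 mol
From the 2:5 ratio, n(MnO4^-) in the aliquot = 2/5 × 5.001 × 10^-3 = 2.000 × 10^-3 mol
[MnO4^-] = 2.000 × 10^-3 / 0.01994 = 0.1003 mol/L

0.1003 M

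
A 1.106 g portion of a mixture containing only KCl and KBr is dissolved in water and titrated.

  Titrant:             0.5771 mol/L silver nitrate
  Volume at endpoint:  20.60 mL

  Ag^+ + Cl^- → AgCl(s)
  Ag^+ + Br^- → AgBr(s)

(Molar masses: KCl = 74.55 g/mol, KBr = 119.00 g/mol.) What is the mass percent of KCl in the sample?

46.81 %

n(AgNO3) = 0.02060 × 0.5771 = 0.01189 mol
Let x = n(KCl), y = n(KBr).
Titrant: 1x + 1y = 0.01189;  mass: 74.55x + 119.00y = 1.106
Solving, x = 6.945 × 10^-3 mol, y = 4.943 × 10^-3 mol
mass of KCl = 6.945 × 10^-3 × 74.55 = 0.5177 g
% KCl = 0.5177 / 1.106 × 100 = 46.81 %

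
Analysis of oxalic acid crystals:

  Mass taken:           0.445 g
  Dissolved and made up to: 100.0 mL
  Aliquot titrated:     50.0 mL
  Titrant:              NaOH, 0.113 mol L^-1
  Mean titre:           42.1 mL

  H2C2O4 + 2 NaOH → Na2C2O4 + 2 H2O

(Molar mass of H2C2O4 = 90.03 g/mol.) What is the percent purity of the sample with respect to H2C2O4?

96.2 %

n(NaOH) per titration = 0.0421 × 0.113 = 4.76 × 10^-3 mol
From the 1:2 ratio, n(H2C2O4) in each aliquot = 1/2 × 4.76 × 10^-3 = 2.38 × 10^-3 mol
n(H2C2O4) in the whole flask = 2.38 × 10^-3 × 100.0/50.0 = 4.76 × 10^-3 mol
mass of H2C2O4 = 4.76 × 10^-3 × 90.03 = 0.428 g
% H2C2O4 = 0.428 / 0.445 × 100 = 96.2 %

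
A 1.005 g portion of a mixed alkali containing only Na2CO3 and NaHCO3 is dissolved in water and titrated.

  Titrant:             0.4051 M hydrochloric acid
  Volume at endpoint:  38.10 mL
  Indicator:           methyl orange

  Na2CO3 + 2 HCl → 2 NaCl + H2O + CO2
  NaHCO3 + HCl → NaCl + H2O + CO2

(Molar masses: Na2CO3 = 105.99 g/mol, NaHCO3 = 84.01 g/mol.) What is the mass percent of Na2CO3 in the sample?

n(HCl) = 0.03810 × 0.4051 = 0.01543 mol
Let x = n(Na2CO3), y = n(NaHCO3).
Titrant: 2x + 1y = 0.01543;  mass: 105.99x + 84.01y = 1.005
Solving, x = 4.702 × 10^-3 mol, y = 6.031 × 10^-3 mol
mass of Na2CO3 = 4.702 × 10^-3 × 105.99 = 0.4983 g
% Na2CO3 = 0.4983 / 1.005 × 100 = 49.58 %

49.58 %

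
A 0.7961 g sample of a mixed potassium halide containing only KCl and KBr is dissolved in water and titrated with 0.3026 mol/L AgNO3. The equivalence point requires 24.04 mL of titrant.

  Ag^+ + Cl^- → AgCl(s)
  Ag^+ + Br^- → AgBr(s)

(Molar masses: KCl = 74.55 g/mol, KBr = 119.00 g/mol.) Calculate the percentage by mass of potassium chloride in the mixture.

14.66 %

n(AgNO3) = 0.02404 × 0.3026 = 7.275 × 10^-3 mol
Let x = n(KCl), y = n(KBr).
Titrant: 1x + 1y = 7.275 × 10^-3;  mass: 74.55x + 119.00y = 0.7961
Solving, x = 1.565 × 10^-3 mol, y = 5.709 × 10^-3 mol
mass of KCl = 1.565 × 10^-3 × 74.55 = 0.1167 g
% KCl = 0.1167 / 0.7961 × 100 = 14.66 %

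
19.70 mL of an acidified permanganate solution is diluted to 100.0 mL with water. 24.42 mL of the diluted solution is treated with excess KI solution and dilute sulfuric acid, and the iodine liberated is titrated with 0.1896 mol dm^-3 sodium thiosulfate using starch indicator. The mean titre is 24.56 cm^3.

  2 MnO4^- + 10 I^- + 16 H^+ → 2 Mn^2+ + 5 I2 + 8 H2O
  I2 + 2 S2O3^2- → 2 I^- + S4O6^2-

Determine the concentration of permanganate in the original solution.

0.1936 mol/L

n(S2O3^2-) = 0.02456 × 0.1896 = 4.657 × 10^-3 mol
n(I2) = n(S2O3^2-)/2 = 2.328 × 10^-3 mol
From the 2:5 ratio, n(MnO4^-) in the aliquot = 2/5 × 2.328 × 10^-3 = 9.313 × 10^-4 mol
[MnO4^-]_dilute = 9.313 × 10^-4 / 0.02442 = 0.03814 mol/L
[MnO4^-]_original = 0.03814 × 100.0/19.70 = 0.1936 mol/L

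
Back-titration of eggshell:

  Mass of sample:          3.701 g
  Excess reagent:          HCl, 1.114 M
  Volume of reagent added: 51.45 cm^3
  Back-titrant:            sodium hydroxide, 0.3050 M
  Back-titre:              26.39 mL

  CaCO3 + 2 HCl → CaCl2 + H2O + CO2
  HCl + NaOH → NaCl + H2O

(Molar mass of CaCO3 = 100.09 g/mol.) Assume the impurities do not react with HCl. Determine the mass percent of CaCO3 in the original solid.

66.62 %

n(HCl) added = 0.05145 × 1.114 = 0.05732 mol
n(NaOH) used in back-titration = 0.02639 × 0.3050 = 8.049 × 10^-3 mol
n(HCl) left over = 8.049 × 10^-3 mol (1:1 ratio)
n(HCl) consumed by analyte = 0.05732 − 8.049 × 10^-3 = 0.04927 mol
From the 1:2 ratio, n(CaCO3) = 1/2 × 0.04927 = 0.02463 mol
mass of CaCO3 = 0.02463 × 100.09 = 2.466 g
% CaCO3 = 2.466 / 3.701 × 100 = 66.62 %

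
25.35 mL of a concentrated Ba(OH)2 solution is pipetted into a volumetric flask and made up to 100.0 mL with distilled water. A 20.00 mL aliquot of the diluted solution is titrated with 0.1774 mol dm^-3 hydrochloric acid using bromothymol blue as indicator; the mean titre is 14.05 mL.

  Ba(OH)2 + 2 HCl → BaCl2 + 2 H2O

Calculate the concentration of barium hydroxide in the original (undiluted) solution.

n(HCl) = 0.01405 × 0.1774 = 2.492 × 10^-3 mol
From the 1:2 ratio, n(Ba(OH)2) in the aliquot = 1/2 × 2.492 × 10^-3 = 1.246 × 10^-3 mol
[Ba(OH)2]_dilute = 1.246 × 10^-3 / 0.02000 = 0.06231 mol/L
Dilution factor = 100.0 / 25.35 = 3.945
[Ba(OH)2]_stock = 0.06231 × 3.945 = 0.2458 mol/L

0.2458 mol/L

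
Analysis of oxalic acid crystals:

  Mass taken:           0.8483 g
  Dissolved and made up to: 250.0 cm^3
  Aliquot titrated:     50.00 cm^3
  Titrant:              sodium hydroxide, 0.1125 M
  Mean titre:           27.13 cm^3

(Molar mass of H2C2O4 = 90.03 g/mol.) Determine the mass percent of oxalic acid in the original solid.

H2C2O4 + 2 NaOH → Na2C2O4 + 2 H2O
n(NaOH) per titration = 0.02713 × 0.1125 = 3.052 × 10^-3 mol
From the 1:2 ratio, n(H2C2O4) in each aliquot = 1/2 × 3.052 × 10^-3 = 1.526 × 10^-3 mol
n(H2C2O4) in the whole flask = 1.526 × 10^-3 × 250.0/50.00 = 7.630 × 10^-3 mol
mass of H2C2O4 = 7.630 × 10^-3 × 90.03 = 0.6870 g
% H2C2O4 = 0.6870 / 0.8483 × 100 = 80.98 %

80.98 %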